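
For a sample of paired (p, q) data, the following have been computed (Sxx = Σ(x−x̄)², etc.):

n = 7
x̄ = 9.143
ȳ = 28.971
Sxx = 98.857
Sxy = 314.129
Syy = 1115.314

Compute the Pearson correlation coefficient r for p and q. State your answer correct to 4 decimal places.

r = Sxy/√(Sxx·Syy) = 314.129/√(110256.596098) = 314.129/332.049087 = 0.946032

0.9460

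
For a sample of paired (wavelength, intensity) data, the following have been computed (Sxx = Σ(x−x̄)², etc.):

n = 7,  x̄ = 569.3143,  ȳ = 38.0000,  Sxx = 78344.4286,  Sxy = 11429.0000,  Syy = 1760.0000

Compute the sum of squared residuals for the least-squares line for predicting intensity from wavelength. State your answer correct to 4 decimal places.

92.7207

b = Sxy/Sxx = 11429/78344.4286 = 0.145881
SSE = Syy − b·Sxy = 1760 − 0.145881·11429 = 92.720739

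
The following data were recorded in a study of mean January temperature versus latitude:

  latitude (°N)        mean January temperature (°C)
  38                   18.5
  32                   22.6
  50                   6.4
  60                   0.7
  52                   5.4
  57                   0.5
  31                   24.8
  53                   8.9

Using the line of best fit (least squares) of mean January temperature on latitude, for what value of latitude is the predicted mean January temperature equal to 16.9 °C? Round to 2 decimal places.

39.57

n = 8, Σx = 373, Σy = 87.8, Σxy = 3338, Σx² = 18291
Sxx = Σx² − (Σx)²/n = 18291 − 17391.125 = 899.875
Sxy = Σxy − (Σx)(Σy)/n = 3338 − 4093.675 = -755.675
b = Sxy/Sxx = -755.675/899.875 = -0.839756
a = ȳ − b·x̄ = 10.975 − (-0.839756)·46.625 = 50.128601
Set a + b·x = 16.9: x = (16.9 − 50.128601) / (-0.839756) = 39.569375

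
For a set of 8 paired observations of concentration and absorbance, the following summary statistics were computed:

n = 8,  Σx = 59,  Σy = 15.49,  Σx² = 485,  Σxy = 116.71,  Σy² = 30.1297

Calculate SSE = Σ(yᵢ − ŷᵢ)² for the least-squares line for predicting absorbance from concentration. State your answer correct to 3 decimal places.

0.015

Sxx = Σx² − (Σx)²/n = 485 − 435.125 = 49.875
Sxy = Σxy − (Σx)(Σy)/n = 116.71 − 114.23875 = 2.47125
Syy = Σy² − (Σy)²/n = 30.1297 − 29.992513 = 0.137187
b = Sxy/Sxx = 2.47125/49.875 = 0.049549
SSE = Syy − b·Sxy = 0.137187 − 0.049549·2.47125 = 0.014740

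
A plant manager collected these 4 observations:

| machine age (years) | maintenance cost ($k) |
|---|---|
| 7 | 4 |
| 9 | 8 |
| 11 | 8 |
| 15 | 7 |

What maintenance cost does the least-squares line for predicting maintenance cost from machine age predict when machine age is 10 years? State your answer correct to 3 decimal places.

n = 4, Σx = 42, Σy = 27, Σxy = 293, Σx² = 476
Sxx = Σx² − (Σx)²/n = 476 − 441 = 35
Sxy = Σxy − (Σx)(Σy)/n = 293 − 283.5 = 9.5
b = Sxy/Sxx = 9.5/35 = 0.271429
a = ȳ − b·x̄ = 6.75 − 0.271429·10.5 = 3.9
ŷ(10) = a + b·10 = 3.9 + 0.271429·10 = 6.614286

6.614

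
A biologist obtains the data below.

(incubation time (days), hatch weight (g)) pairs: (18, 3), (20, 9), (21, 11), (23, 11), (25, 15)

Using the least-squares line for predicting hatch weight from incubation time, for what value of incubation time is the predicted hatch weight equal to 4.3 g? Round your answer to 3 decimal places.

17.783

n = 5, Σx = 107, Σy = 49, Σxy = 1093, Σx² = 2319
Sxx = Σx² − (Σx)²/n = 2319 − 2289.8 = 29.2
Sxy = Σxy − (Σx)(Σy)/n = 1093 − 1048.6 = 44.4
b = Sxy/Sxx = 44.4/29.2 = 1.520548
a = ȳ − b·x̄ = 9.8 − 1.520548·21.4 = -22.739726
Set a + b·x = 4.3: x = (4.3 − (-22.739726)) / 1.520548 = 17.782883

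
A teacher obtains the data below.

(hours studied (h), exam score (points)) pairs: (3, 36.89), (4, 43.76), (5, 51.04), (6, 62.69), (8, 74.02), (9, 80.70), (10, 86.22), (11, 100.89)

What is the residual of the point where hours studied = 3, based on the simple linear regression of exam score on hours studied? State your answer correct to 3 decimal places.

0.132

n = 8, Σx = 56, Σy = 536.21, Σxy = 4207.5, Σx² = 452
Sxx = Σx² − (Σx)²/n = 452 − 392 = 60
Sxy = Σxy − (Σx)(Σy)/n = 4207.5 − 3753.47 = 454.03
b = Sxy/Sxx = 454.03/60 = 7.567167
a = ȳ − b·x̄ = 67.02625 − 7.567167·7 = 14.056083
ŷ(3) = 14.056083 + 7.567167·3 = 36.757583
residual = y − ŷ = 36.89 − 36.757583 = 0.132417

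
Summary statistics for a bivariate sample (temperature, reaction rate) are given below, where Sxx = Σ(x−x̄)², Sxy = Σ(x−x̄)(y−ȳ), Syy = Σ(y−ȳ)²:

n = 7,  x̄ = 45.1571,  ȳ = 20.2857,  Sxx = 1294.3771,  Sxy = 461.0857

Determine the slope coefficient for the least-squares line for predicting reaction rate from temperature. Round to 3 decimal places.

b = Sxy/Sxx = 461.0857/1294.3771 = 0.356222

0.356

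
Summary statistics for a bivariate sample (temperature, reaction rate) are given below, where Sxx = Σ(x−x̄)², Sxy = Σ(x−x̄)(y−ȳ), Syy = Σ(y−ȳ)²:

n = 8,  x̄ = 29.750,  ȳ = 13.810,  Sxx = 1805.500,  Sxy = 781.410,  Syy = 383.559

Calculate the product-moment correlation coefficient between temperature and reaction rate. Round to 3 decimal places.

r = Sxy/√(Sxx·Syy) = 781.41/√(692515.7745) = 781.41/832.175327 = 0.938997

0.939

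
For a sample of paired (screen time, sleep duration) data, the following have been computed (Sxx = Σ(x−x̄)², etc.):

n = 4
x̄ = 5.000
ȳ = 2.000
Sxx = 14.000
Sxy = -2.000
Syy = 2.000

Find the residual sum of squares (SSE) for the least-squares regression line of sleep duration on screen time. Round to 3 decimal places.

1.714

b = Sxy/Sxx = -2/14 = -0.142857
SSE = Syy − b·Sxy = 2 − (-0.142857)·(-2) = 1.714286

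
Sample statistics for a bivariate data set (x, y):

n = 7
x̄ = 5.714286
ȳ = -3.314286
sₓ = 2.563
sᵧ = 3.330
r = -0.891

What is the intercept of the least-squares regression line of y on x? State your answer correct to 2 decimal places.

3.30

b = r · sᵧ/sₓ = -0.891 · 3.33/2.563 = -1.157639
a = ȳ − b·x̄ = -3.314286 − (-1.157639)·5.714286 = 3.300797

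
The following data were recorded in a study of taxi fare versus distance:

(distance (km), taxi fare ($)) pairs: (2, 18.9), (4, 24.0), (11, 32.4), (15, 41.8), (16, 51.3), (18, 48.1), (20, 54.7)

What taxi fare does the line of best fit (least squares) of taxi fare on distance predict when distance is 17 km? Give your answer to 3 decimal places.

n = 7, Σx = 86, Σy = 271.2, Σxy = 3897.8, Σx² = 1346
Sxx = Σx² − (Σx)²/n = 1346 − 1056.571429 = 289.428571
Sxy = Σxy − (Σx)(Σy)/n = 3897.8 − 3331.885714 = 565.914286
b = Sxy/Sxx = 565.914286/289.428571 = 1.955281
a = ȳ − b·x̄ = 38.742857 − 1.955281·12.285714 = 14.720829
ŷ(17) = a + b·17 = 14.720829 + 1.955281·17 = 47.960612

47.961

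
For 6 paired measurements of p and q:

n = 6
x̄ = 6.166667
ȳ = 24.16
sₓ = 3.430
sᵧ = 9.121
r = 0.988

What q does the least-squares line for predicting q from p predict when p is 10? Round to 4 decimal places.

34.2312

b = r · sᵧ/sₓ = 0.988 · 9.121/3.43 = 2.627273
a = ȳ − b·x̄ = 24.16 − 2.627273·6.166667 = 7.958479
ŷ(10) = a + b·10 = 7.958479 + 2.627273·10 = 34.231214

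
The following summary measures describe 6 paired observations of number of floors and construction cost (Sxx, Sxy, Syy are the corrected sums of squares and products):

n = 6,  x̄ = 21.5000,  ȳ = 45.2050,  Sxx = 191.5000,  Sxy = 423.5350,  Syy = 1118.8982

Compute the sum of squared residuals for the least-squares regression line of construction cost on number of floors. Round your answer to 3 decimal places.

b = Sxy/Sxx = 423.535/191.5 = 2.211671
SSE = Syy − b·Sxy = 1118.8982 − 2.211671·423.535 = 182.178115

182.178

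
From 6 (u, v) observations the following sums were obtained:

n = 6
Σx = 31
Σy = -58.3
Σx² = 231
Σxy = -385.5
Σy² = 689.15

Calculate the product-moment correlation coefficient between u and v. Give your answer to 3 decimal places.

-0.904

Sxx = Σx² − (Σx)²/n = 231 − 160.166667 = 70.833333
Sxy = Σxy − (Σx)(Σy)/n = -385.5 − (-301.216667) = -84.283333
Syy = Σy² − (Σy)²/n = 689.15 − 566.481667 = 122.668333
r = Sxy/√(Sxx·Syy) = -84.283333/√(8689.006944) = -84.283333/93.214843 = -0.904184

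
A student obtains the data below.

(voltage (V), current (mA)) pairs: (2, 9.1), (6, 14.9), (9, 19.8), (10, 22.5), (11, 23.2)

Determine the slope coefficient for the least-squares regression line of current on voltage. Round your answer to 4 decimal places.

n = 5, Σx = 38, Σy = 89.5, Σxy = 766, Σx² = 342
Sxx = Σx² − (Σx)²/n = 342 − 288.8 = 53.2
Sxy = Σxy − (Σx)(Σy)/n = 766 − 680.2 = 85.8
b = Sxy/Sxx = 85.8/53.2 = 1.612782

1.6128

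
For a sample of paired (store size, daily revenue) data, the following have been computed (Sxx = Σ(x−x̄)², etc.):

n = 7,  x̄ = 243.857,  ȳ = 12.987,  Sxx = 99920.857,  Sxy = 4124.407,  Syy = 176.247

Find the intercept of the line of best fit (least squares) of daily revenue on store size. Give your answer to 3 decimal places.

b = Sxy/Sxx = 4124.407/99920.857 = 0.041277
a = ȳ − b·x̄ = 12.987 − 0.041277·243.857 = 2.921379

2.921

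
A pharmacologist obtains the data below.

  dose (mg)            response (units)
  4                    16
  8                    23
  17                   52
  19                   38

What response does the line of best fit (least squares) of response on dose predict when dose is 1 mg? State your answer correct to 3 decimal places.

n = 4, Σx = 48, Σy = 129, Σxy = 1854, Σx² = 730
Sxx = Σx² − (Σx)²/n = 730 − 576 = 154
Sxy = Σxy − (Σx)(Σy)/n = 1854 − 1548 = 306
b = Sxy/Sxx = 306/154 = 1.987013
a = ȳ − b·x̄ = 32.25 − 1.987013·12 = 8.405844
ŷ(1) = a + b·1 = 8.405844 + 1.987013·1 = 10.392857

10.393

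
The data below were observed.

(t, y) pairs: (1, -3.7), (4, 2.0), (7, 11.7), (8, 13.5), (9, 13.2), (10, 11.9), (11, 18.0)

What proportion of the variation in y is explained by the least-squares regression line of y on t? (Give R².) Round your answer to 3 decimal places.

n = 7, Σx = 50, Σy = 66.6, Σxy = 630, Σx² = 432, Σy² = 976.68
Sxx = Σx² − (Σx)²/n = 432 − 357.142857 = 74.857143
Sxy = Σxy − (Σx)(Σy)/n = 630 − 475.714286 = 154.285714
Syy = Σy² − (Σy)²/n = 976.68 − 633.651429 = 343.028571
R² = Sxy²/(Sxx·Syy) = (154.285714)²/(74.857143·343.028571) = 0.927017

0.927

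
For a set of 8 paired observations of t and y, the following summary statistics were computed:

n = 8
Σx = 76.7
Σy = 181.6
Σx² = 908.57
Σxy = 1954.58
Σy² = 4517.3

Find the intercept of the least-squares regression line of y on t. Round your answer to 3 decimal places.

Sxx = Σx² − (Σx)²/n = 908.57 − 735.36125 = 173.20875
Sxy = Σxy − (Σx)(Σy)/n = 1954.58 − 1741.09 = 213.49
b = Sxy/Sxx = 213.49/173.20875 = 1.232559
a = ȳ − b·x̄ = 22.7 − 1.232559·9.5875 = 10.882841

10.883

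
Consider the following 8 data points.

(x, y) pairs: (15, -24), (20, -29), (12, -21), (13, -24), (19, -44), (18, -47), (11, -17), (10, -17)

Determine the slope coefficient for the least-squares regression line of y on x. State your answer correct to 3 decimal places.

n = 8, Σx = 118, Σy = -223, Σxy = -3543, Σx² = 1844
Sxx = Σx² − (Σx)²/n = 1844 − 1740.5 = 103.5
Sxy = Σxy − (Σx)(Σy)/n = -3543 − (-3289.25) = -253.75
b = Sxy/Sxx = -253.75/103.5 = -2.451691

-2.452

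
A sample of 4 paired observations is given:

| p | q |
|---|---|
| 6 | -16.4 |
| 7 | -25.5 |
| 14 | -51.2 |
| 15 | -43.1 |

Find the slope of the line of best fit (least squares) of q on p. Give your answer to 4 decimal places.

-3.2323

n = 4, Σx = 42, Σy = -136.2, Σxy = -1640.2, Σx² = 506
Sxx = Σx² − (Σx)²/n = 506 − 441 = 65
Sxy = Σxy − (Σx)(Σy)/n = -1640.2 − (-1430.1) = -210.1
b = Sxy/Sxx = -210.1/65 = -3.232308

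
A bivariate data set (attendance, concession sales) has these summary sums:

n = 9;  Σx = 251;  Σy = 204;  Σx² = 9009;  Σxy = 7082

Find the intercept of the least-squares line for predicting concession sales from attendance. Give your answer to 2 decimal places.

Sxx = Σx² − (Σx)²/n = 9009 − 7000.111111 = 2008.888889
Sxy = Σxy − (Σx)(Σy)/n = 7082 − 5689.333333 = 1392.666667
b = Sxy/Sxx = 1392.666667/2008.888889 = 0.693252
a = ȳ − b·x̄ = 22.666667 − 0.693252·27.888889 = 3.332633

3.33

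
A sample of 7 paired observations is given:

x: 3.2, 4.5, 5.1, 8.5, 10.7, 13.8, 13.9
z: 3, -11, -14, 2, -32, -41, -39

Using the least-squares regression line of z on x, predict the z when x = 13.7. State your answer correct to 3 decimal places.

-37.254

n = 7, Σx = 59.7, Σy = -132, Σxy = -1544.6, Σx² = 626.89
Sxx = Σx² − (Σx)²/n = 626.89 − 509.155714 = 117.734286
Sxy = Σxy − (Σx)(Σy)/n = -1544.6 − (-1125.771429) = -418.828571
b = Sxy/Sxx = -418.828571/117.734286 = -3.557405
a = ȳ − b·x̄ = -18.857143 − (-3.557405)·8.528571 = 11.482442
ŷ(13.7) = a + b·13.7 = 11.482442 + (-3.557405)·13.7 = -37.254010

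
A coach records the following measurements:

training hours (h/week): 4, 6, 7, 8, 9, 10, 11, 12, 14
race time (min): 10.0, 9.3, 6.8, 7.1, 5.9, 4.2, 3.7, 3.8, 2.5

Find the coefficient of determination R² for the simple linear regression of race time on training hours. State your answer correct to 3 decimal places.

0.940

n = 9, Σx = 81, Σy = 53.3, Σxy = 416.6, Σx² = 807, Σy² = 369.97
Sxx = Σx² − (Σx)²/n = 807 − 729 = 78
Sxy = Σxy − (Σx)(Σy)/n = 416.6 − 479.7 = -63.1
Syy = Σy² − (Σy)²/n = 369.97 − 315.654444 = 54.315556
R² = Sxy²/(Sxx·Syy) = (-63.1)²/(78·54.315556) = 0.939810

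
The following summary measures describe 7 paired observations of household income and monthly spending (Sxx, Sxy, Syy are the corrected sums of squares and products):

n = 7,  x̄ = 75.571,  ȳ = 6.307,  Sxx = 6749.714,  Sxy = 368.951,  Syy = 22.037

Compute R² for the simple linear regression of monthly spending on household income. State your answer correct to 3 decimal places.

R² = Sxy²/(Sxx·Syy) = (368.951)²/(6749.714·22.037) = 0.915165

0.915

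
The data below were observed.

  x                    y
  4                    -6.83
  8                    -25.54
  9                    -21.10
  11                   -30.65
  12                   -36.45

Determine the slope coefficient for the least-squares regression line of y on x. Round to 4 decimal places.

-3.4813

n = 5, Σx = 44, Σy = -120.57, Σxy = -1196.09, Σx² = 426
Sxx = Σx² − (Σx)²/n = 426 − 387.2 = 38.8
Sxy = Σxy − (Σx)(Σy)/n = -1196.09 − (-1061.016) = -135.074
b = Sxy/Sxx = -135.074/38.8 = -3.481289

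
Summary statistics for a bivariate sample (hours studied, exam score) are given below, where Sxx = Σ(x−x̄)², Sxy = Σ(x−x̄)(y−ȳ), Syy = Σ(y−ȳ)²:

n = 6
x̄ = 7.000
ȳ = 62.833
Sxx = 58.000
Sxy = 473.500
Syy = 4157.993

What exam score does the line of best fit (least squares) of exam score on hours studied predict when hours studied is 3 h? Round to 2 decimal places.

b = Sxy/Sxx = 473.5/58 = 8.163793
a = ȳ − b·x̄ = 62.833 − 8.163793·7 = 5.686448
ŷ(3) = a + b·3 = 5.686448 + 8.163793·3 = 30.177828

30.18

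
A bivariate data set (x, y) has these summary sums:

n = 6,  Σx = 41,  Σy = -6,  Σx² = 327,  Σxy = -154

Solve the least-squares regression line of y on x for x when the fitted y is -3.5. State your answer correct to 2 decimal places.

7.87

Sxx = Σx² − (Σx)²/n = 327 − 280.166667 = 46.833333
Sxy = Σxy − (Σx)(Σy)/n = -154 − (-41) = -113
b = Sxy/Sxx = -113/46.833333 = -2.412811
a = ȳ − b·x̄ = -1 − (-2.412811)·6.833333 = 15.487544
Set a + b·x = -3.5: x = (-3.5 − 15.487544) / (-2.412811) = 7.869469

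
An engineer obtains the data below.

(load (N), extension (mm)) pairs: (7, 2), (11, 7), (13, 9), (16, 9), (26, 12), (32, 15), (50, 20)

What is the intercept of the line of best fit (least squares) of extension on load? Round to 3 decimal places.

2.360

n = 7, Σx = 155, Σy = 74, Σxy = 2144, Σx² = 4795
Sxx = Σx² − (Σx)²/n = 4795 − 3432.142857 = 1362.857143
Sxy = Σxy − (Σx)(Σy)/n = 2144 − 1638.571429 = 505.428571
b = Sxy/Sxx = 505.428571/1362.857143 = 0.370860
a = ȳ − b·x̄ = 10.571429 − 0.370860·22.142857 = 2.359539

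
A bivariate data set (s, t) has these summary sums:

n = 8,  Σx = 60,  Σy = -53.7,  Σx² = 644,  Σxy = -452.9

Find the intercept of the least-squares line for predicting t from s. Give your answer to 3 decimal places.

Sxx = Σx² − (Σx)²/n = 644 − 450 = 194
Sxy = Σxy − (Σx)(Σy)/n = -452.9 − (-402.75) = -50.15
b = Sxy/Sxx = -50.15/194 = -0.258505
a = ȳ − b·x̄ = -6.7125 − (-0.258505)·7.5 = -4.773711

-4.774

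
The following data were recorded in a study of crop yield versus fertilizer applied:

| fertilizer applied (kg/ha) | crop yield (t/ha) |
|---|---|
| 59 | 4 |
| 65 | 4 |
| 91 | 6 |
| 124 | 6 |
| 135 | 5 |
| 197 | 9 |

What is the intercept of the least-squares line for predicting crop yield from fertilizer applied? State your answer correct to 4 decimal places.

2.0524

n = 6, Σx = 671, Σy = 34, Σxy = 4234, Σx² = 88397
Sxx = Σx² − (Σx)²/n = 88397 − 75040.166667 = 13356.833333
Sxy = Σxy − (Σx)(Σy)/n = 4234 − 3802.333333 = 431.666667
b = Sxy/Sxx = 431.666667/13356.833333 = 0.032318
a = ȳ − b·x̄ = 5.666667 − 0.032318·111.833333 = 2.052433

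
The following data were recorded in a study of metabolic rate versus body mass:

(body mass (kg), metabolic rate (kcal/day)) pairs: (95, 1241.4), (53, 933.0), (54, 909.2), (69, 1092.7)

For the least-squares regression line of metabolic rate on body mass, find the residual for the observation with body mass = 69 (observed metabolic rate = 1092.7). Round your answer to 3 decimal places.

n = 4, Σx = 271, Σy = 4176.3, Σxy = 291875.1, Σx² = 19511
Sxx = Σx² − (Σx)²/n = 19511 − 18360.25 = 1150.75
Sxy = Σxy − (Σx)(Σy)/n = 291875.1 − 282944.325 = 8930.775
b = Sxy/Sxx = 8930.775/1150.75 = 7.760830
a = ȳ − b·x̄ = 1044.075 − 7.760830·67.75 = 518.278775
ŷ(69) = 518.278775 + 7.760830·69 = 1053.776037
residual = y − ŷ = 1092.7 − 1053.776037 = 38.923963

38.924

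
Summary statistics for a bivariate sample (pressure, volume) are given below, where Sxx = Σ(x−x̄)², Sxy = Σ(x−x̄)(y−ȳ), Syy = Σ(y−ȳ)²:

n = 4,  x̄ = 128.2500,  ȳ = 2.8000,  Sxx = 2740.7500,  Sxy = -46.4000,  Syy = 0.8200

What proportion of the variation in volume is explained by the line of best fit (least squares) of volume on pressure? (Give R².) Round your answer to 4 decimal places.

R² = Sxy²/(Sxx·Syy) = (-46.4)²/(2740.75·0.82) = 0.957972

0.9580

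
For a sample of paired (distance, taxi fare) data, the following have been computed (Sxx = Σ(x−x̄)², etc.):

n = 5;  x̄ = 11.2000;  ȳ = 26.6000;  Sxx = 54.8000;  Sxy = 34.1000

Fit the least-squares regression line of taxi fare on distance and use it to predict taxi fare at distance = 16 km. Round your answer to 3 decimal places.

29.587

b = Sxy/Sxx = 34.1/54.8 = 0.622263
a = ȳ − b·x̄ = 26.6 − 0.622263·11.2 = 19.630657
ŷ(16) = a + b·16 = 19.630657 + 0.622263·16 = 29.586861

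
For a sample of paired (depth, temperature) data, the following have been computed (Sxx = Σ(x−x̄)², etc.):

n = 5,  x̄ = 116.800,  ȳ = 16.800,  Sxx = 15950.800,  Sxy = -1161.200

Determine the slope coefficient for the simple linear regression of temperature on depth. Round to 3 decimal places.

-0.073

b = Sxy/Sxx = -1161.2/15950.8 = -0.072799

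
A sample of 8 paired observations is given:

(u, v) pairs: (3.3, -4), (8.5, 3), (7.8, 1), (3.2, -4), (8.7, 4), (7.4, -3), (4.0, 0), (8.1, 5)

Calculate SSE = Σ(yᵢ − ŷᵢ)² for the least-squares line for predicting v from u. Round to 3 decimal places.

n = 8, Σx = 51, Σy = 2, Σxy = 60.4, Σx² = 366.28, Σy² = 92
Sxx = Σx² − (Σx)²/n = 366.28 − 325.125 = 41.155
Sxy = Σxy − (Σx)(Σy)/n = 60.4 − 12.75 = 47.65
Syy = Σy² − (Σy)²/n = 92 − 0.5 = 91.5
b = Sxy/Sxx = 47.65/41.155 = 1.157818
SSE = Syy − b·Sxy = 91.5 − 1.157818·47.65 = 36.329972

36.330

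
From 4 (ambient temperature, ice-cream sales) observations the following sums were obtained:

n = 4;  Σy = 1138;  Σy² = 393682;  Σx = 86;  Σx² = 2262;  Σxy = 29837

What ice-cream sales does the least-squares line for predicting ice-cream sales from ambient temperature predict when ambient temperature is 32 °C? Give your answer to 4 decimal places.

421.0254

Sxx = Σx² − (Σx)²/n = 2262 − 1849 = 413
Sxy = Σxy − (Σx)(Σy)/n = 29837 − 24467 = 5370
b = Sxy/Sxx = 5370/413 = 13.002421
a = ȳ − b·x̄ = 284.5 − 13.002421·21.5 = 4.947942
ŷ(32) = a + b·32 = 4.947942 + 13.002421·32 = 421.025424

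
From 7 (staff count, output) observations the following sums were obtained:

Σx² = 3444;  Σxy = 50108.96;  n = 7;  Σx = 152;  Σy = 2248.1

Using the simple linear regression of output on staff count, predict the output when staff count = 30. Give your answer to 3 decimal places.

Sxx = Σx² − (Σx)²/n = 3444 − 3300.571429 = 143.428571
Sxy = Σxy − (Σx)(Σy)/n = 50108.96 − 48815.885714 = 1293.074286
b = Sxy/Sxx = 1293.074286/143.428571 = 9.015458
a = ȳ − b·x̄ = 321.157143 − 9.015458·21.714286 = 125.392908
ŷ(30) = a + b·30 = 125.392908 + 9.015458·30 = 395.856653

395.857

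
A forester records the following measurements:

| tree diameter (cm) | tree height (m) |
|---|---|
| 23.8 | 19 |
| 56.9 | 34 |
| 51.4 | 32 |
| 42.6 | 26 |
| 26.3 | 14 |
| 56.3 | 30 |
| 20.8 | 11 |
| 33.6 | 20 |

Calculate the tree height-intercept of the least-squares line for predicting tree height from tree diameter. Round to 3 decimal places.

n = 8, Σx = 311.7, Σy = 186, Σxy = 8097.2, Σx² = 13683.75
Sxx = Σx² − (Σx)²/n = 13683.75 − 12144.61125 = 1539.13875
Sxy = Σxy − (Σx)(Σy)/n = 8097.2 − 7247.025 = 850.175
b = Sxy/Sxx = 850.175/1539.13875 = 0.552371
a = ȳ − b·x̄ = 23.25 − 0.552371·38.9625 = 1.728260

1.728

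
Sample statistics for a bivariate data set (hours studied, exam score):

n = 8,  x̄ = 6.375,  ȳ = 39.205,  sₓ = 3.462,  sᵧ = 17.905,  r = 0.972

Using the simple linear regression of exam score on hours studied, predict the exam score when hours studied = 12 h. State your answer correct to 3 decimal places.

67.482

b = r · sᵧ/sₓ = 0.972 · 17.905/3.462 = 5.027054
a = ȳ − b·x̄ = 39.205 − 5.027054·6.375 = 7.157532
ŷ(12) = a + b·12 = 7.157532 + 5.027054·12 = 67.482177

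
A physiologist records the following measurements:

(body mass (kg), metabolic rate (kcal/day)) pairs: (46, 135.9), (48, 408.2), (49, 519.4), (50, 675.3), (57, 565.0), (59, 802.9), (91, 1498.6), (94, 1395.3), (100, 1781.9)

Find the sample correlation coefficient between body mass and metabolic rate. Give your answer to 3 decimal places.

n = 9, Σx = 594, Σy = 7782.5, Σxy = 610357.5, Σx² = 43168, Σy² = 9242607.57
Sxx = Σx² − (Σx)²/n = 43168 − 39204 = 3964
Sxy = Σxy − (Σx)(Σy)/n = 610357.5 − 513645 = 96712.5
Syy = Σy² − (Σy)²/n = 9242607.57 − 6729700.694444 = 2512906.875556
r = Sxy/√(Sxx·Syy) = 96712.5/√(9961162854.702223) = 96712.5/99805.625366 = 0.969009

0.969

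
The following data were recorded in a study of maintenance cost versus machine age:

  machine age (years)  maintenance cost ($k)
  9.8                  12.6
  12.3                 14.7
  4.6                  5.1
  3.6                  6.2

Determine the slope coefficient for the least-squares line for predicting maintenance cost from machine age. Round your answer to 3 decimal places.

1.111

n = 4, Σx = 30.3, Σy = 38.6, Σxy = 350.07, Σx² = 281.45
Sxx = Σx² − (Σx)²/n = 281.45 − 229.5225 = 51.9275
Sxy = Σxy − (Σx)(Σy)/n = 350.07 − 292.395 = 57.675
b = Sxy/Sxx = 57.675/51.9275 = 1.110683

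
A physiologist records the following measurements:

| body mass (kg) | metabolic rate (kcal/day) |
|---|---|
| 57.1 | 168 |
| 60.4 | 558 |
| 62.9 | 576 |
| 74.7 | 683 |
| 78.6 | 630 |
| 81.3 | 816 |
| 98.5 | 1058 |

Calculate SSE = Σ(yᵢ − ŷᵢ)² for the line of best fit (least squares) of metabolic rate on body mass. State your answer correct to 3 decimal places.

82289.542

n = 7, Σx = 513.5, Σy = 4489, Σxy = 350618.3, Σx² = 38934.97, Σy² = 3319973
Sxx = Σx² − (Σx)²/n = 38934.97 − 37668.892857 = 1266.077143
Sxy = Σxy − (Σx)(Σy)/n = 350618.3 − 329300.214286 = 21318.085714
Syy = Σy² − (Σy)²/n = 3319973 − 2878731.571429 = 441241.428571
b = Sxy/Sxx = 21318.085714/1266.077143 = 16.837904
SSE = Syy − b·Sxy = 441241.428571 − 16.837904·21318.085714 = 82289.542357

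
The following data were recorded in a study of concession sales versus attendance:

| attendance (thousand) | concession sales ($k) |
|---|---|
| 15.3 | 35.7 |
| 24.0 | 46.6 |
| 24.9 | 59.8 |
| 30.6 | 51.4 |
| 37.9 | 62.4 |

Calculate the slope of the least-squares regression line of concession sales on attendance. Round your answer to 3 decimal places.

n = 5, Σx = 132.7, Σy = 255.9, Σxy = 7091.43, Σx² = 3802.87
Sxx = Σx² − (Σx)²/n = 3802.87 − 3521.858 = 281.012
Sxy = Σxy − (Σx)(Σy)/n = 7091.43 − 6791.586 = 299.844
b = Sxy/Sxx = 299.844/281.012 = 1.067015

1.067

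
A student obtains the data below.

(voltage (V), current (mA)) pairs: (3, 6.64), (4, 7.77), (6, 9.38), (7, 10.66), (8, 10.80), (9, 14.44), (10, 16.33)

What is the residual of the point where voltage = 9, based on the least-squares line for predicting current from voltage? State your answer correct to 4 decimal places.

n = 7, Σx = 47, Σy = 76.02, Σxy = 561.56, Σx² = 355
Sxx = Σx² − (Σx)²/n = 355 − 315.571429 = 39.428571
Sxy = Σxy − (Σx)(Σy)/n = 561.56 − 510.42 = 51.14
b = Sxy/Sxx = 51.14/39.428571 = 1.297029
a = ȳ − b·x̄ = 10.86 − 1.297029·6.714286 = 2.151377
ŷ(9) = 2.151377 + 1.297029·9 = 13.824638
residual = y − ŷ = 14.44 − 13.824638 = 0.615362

0.6154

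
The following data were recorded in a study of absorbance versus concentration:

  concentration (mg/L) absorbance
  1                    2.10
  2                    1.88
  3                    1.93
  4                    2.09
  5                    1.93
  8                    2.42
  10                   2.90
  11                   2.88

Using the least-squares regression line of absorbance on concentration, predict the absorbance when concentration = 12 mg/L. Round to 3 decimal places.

2.929

n = 8, Σx = 44, Σy = 18.13, Σxy = 109.7, Σx² = 340
Sxx = Σx² − (Σx)²/n = 340 − 242 = 98
Sxy = Σxy − (Σx)(Σy)/n = 109.7 − 99.715 = 9.985
b = Sxy/Sxx = 9.985/98 = 0.101888
a = ȳ − b·x̄ = 2.26625 − 0.101888·5.5 = 1.705867
ŷ(12) = a + b·12 = 1.705867 + 0.101888·12 = 2.928520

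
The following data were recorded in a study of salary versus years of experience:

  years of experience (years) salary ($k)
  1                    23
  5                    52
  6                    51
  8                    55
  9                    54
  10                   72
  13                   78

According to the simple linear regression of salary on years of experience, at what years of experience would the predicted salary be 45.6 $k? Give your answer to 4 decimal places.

n = 7, Σx = 52, Σy = 385, Σxy = 3249, Σx² = 476
Sxx = Σx² − (Σx)²/n = 476 − 386.285714 = 89.714286
Sxy = Σxy − (Σx)(Σy)/n = 3249 − 2860 = 389
b = Sxy/Sxx = 389/89.714286 = 4.335987
a = ȳ − b·x̄ = 55 − 4.335987·7.428571 = 22.789809
Set a + b·x = 45.6: x = (45.6 − 22.789809) / 4.335987 = 5.260668

5.2607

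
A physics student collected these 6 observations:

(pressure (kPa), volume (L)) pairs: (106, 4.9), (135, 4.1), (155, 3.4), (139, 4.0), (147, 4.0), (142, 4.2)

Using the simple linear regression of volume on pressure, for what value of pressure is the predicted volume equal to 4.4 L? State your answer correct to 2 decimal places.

126.17

n = 6, Σx = 824, Σy = 24.6, Σxy = 3340.3, Σx² = 114580
Sxx = Σx² − (Σx)²/n = 114580 − 113162.666667 = 1417.333333
Sxy = Σxy − (Σx)(Σy)/n = 3340.3 − 3378.4 = -38.1
b = Sxy/Sxx = -38.1/1417.333333 = -0.026881
a = ȳ − b·x̄ = 4.1 − (-0.026881)·137.333333 = 7.791722
Set a + b·x = 4.4: x = (4.4 − 7.791722) / (-0.026881) = 126.173228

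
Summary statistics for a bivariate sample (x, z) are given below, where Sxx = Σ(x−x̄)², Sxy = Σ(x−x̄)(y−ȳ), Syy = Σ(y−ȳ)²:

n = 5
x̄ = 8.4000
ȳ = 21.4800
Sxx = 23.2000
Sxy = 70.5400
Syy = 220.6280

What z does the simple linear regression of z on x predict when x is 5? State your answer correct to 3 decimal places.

11.142

b = Sxy/Sxx = 70.54/23.2 = 3.040517
a = ȳ − b·x̄ = 21.48 − 3.040517·8.4 = -4.060345
ŷ(5) = a + b·5 = -4.060345 + 3.040517·5 = 11.142241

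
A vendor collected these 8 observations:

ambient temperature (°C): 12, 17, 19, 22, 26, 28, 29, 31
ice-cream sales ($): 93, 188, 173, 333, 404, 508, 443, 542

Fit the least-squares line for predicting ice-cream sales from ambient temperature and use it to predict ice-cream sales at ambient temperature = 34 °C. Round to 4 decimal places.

605.8571

n = 8, Σx = 184, Σy = 2684, Σxy = 69302, Σx² = 4540
Sxx = Σx² − (Σx)²/n = 4540 − 4232 = 308
Sxy = Σxy − (Σx)(Σy)/n = 69302 − 61732 = 7570
b = Sxy/Sxx = 7570/308 = 24.577922
a = ȳ − b·x̄ = 335.5 − 24.577922·23 = -229.792208
ŷ(34) = a + b·34 = -229.792208 + 24.577922·34 = 605.857143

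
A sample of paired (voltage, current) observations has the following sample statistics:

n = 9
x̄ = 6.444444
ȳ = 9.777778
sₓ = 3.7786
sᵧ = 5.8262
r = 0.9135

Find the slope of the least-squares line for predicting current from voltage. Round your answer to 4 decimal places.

b = r · sᵧ/sₓ = 0.9135 · 5.8262/3.7786 = 1.408520

1.4085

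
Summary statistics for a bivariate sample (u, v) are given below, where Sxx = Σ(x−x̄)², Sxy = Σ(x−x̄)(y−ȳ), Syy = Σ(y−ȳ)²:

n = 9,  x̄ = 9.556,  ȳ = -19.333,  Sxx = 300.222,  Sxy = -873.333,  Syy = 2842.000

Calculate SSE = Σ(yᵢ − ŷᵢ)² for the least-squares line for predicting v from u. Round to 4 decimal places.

b = Sxy/Sxx = -873.333/300.222 = -2.908957
SSE = Syy − b·Sxy = 2842 − (-2.908957)·(-873.333) = 301.511532

301.5115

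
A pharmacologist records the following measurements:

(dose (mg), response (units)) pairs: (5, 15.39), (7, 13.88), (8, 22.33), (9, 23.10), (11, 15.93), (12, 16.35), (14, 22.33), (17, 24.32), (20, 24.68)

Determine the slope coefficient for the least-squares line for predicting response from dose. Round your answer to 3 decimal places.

0.584

n = 9, Σx = 103, Σy = 178.31, Σxy = 2151.74, Σx² = 1369
Sxx = Σx² − (Σx)²/n = 1369 − 1178.777778 = 190.222222
Sxy = Σxy − (Σx)(Σy)/n = 2151.74 − 2040.658889 = 111.081111
b = Sxy/Sxx = 111.081111/190.222222 = 0.583954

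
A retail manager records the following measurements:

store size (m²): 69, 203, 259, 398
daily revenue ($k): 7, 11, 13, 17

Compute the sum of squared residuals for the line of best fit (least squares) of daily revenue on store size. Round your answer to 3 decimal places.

n = 4, Σx = 929, Σy = 48, Σxy = 12849, Σx² = 271455, Σy² = 628
Sxx = Σx² − (Σx)²/n = 271455 − 215760.25 = 55694.75
Sxy = Σxy − (Σx)(Σy)/n = 12849 − 11148 = 1701
Syy = Σy² − (Σy)²/n = 628 − 576 = 52
b = Sxy/Sxx = 1701/55694.75 = 0.030541
SSE = Syy − b·Sxy = 52 − 0.030541·1701 = 0.048945

0.049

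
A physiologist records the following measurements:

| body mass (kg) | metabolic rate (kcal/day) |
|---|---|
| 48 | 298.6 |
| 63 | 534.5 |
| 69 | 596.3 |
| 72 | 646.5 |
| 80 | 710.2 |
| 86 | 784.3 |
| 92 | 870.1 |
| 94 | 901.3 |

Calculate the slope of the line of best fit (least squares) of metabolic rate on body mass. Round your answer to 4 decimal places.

n = 8, Σx = 604, Σy = 5341.8, Σxy = 424736.2, Σx² = 47314
Sxx = Σx² − (Σx)²/n = 47314 − 45602 = 1712
Sxy = Σxy − (Σx)(Σy)/n = 424736.2 − 403305.9 = 21430.3
b = Sxy/Sxx = 21430.3/1712 = 12.517699

12.5177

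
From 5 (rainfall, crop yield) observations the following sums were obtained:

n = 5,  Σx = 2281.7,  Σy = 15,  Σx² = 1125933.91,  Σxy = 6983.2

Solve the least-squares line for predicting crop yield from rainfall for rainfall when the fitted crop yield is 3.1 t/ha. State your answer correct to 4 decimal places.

Sxx = Σx² − (Σx)²/n = 1125933.91 − 1041230.978 = 84702.932
Sxy = Σxy − (Σx)(Σy)/n = 6983.2 − 6845.1 = 138.1
b = Sxy/Sxx = 138.1/84702.932 = 0.001630
a = ȳ − b·x̄ = 3 − 0.001630·456.34 = 2.255981
Set a + b·x = 3.1: x = (3.1 − 2.255981) / 0.001630 = 517.674491

517.6745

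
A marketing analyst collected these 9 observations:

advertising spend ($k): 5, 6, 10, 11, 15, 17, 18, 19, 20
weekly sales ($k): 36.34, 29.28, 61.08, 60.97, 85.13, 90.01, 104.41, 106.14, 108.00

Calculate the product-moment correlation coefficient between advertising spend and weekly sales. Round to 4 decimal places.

0.9900

n = 9, Σx = 121, Σy = 681.36, Σxy = 10502.01, Σx² = 1881, Σy² = 58806.086
Sxx = Σx² − (Σx)²/n = 1881 − 1626.777778 = 254.222222
Sxy = Σxy − (Σx)(Σy)/n = 10502.01 − 9160.506667 = 1341.503333
Syy = Σy² − (Σy)²/n = 58806.086 − 51583.4944 = 7222.5916
r = Sxy/√(Sxx·Syy) = 1341.503333/√(1836143.286756) = 1341.503333/1355.043648 = 0.990007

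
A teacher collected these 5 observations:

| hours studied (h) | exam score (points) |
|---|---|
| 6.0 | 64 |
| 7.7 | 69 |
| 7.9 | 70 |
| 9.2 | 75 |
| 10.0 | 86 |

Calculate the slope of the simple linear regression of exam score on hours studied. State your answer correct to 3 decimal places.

5.106

n = 5, Σx = 40.8, Σy = 364, Σxy = 3018.3, Σx² = 342.34
Sxx = Σx² − (Σx)²/n = 342.34 − 332.928 = 9.412
Sxy = Σxy − (Σx)(Σy)/n = 3018.3 − 2970.24 = 48.06
b = Sxy/Sxx = 48.06/9.412 = 5.106247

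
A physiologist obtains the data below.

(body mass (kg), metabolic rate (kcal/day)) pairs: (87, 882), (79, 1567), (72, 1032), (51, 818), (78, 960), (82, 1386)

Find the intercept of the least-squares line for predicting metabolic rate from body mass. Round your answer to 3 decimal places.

n = 6, Σx = 449, Σy = 6645, Σxy = 505081, Σx² = 34403
Sxx = Σx² − (Σx)²/n = 34403 − 33600.166667 = 802.833333
Sxy = Σxy − (Σx)(Σy)/n = 505081 − 497267.5 = 7813.5
b = Sxy/Sxx = 7813.5/802.833333 = 9.732406
a = ȳ − b·x̄ = 1107.5 − 9.732406·74.833333 = 379.191613

379.192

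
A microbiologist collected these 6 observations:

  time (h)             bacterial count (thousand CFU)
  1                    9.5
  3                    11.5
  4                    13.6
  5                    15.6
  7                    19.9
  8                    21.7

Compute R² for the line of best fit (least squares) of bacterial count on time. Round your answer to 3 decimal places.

0.983

n = 6, Σx = 28, Σy = 91.8, Σxy = 489.3, Σx² = 164, Σy² = 1517.72
Sxx = Σx² − (Σx)²/n = 164 − 130.666667 = 33.333333
Sxy = Σxy − (Σx)(Σy)/n = 489.3 − 428.4 = 60.9
Syy = Σy² − (Σy)²/n = 1517.72 − 1404.54 = 113.18
R² = Sxy²/(Sxx·Syy) = (60.9)²/(33.333333·113.18) = 0.983074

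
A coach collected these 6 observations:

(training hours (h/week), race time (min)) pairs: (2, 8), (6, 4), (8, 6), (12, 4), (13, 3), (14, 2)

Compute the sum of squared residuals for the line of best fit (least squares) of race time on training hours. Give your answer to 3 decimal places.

n = 6, Σx = 55, Σy = 27, Σxy = 203, Σx² = 613, Σy² = 145
Sxx = Σx² − (Σx)²/n = 613 − 504.166667 = 108.833333
Sxy = Σxy − (Σx)(Σy)/n = 203 − 247.5 = -44.5
Syy = Σy² − (Σy)²/n = 145 − 121.5 = 23.5
b = Sxy/Sxx = -44.5/108.833333 = -0.408882
SSE = Syy − b·Sxy = 23.5 − (-0.408882)·(-44.5) = 5.304747

5.305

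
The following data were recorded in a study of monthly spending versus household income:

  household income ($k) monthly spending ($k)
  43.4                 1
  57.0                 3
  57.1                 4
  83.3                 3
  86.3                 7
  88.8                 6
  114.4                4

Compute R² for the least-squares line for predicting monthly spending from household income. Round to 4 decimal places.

0.3209

n = 7, Σx = 530.3, Σy = 28, Σxy = 2287.2, Σx² = 43752.35, Σy² = 136
Sxx = Σx² − (Σx)²/n = 43752.35 − 40174.012857 = 3578.337143
Sxy = Σxy − (Σx)(Σy)/n = 2287.2 − 2121.2 = 166
Syy = Σy² − (Σy)²/n = 136 − 112 = 24
R² = Sxy²/(Sxx·Syy) = (166)²/(3578.337143·24) = 0.320866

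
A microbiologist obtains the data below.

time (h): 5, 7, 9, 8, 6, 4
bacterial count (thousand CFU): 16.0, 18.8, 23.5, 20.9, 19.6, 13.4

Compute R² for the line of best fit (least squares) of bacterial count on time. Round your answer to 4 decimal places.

n = 6, Σx = 39, Σy = 112.2, Σxy = 761.5, Σx² = 271, Σy² = 2162.22
Sxx = Σx² − (Σx)²/n = 271 − 253.5 = 17.5
Sxy = Σxy − (Σx)(Σy)/n = 761.5 − 729.3 = 32.2
Syy = Σy² − (Σy)²/n = 2162.22 − 2098.14 = 64.08
R² = Sxy²/(Sxx·Syy) = (32.2)²/(17.5·64.08) = 0.924594

0.9246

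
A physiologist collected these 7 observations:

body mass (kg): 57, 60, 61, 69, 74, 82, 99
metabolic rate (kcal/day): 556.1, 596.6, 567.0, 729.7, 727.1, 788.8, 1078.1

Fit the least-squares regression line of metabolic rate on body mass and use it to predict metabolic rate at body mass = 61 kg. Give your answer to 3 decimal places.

n = 7, Σx = 502, Σy = 5043.4, Σxy = 377648.9, Σx² = 37332
Sxx = Σx² − (Σx)²/n = 37332 − 36000.571429 = 1331.428571
Sxy = Σxy − (Σx)(Σy)/n = 377648.9 − 361683.828571 = 15965.071429
b = Sxy/Sxx = 15965.071429/1331.428571 = 11.990933
a = ȳ − b·x̄ = 720.485714 − 11.990933·71.714286 = -139.435515
ŷ(61) = a + b·61 = -139.435515 + 11.990933·61 = 592.011427

592.011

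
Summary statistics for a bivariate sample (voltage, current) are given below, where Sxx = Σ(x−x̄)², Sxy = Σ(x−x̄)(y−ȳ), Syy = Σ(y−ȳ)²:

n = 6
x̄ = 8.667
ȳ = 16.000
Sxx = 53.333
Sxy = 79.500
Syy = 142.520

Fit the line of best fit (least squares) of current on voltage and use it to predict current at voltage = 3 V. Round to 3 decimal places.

7.553

b = Sxy/Sxx = 79.5/53.333 = 1.490634
a = ȳ − b·x̄ = 16 − 1.490634·8.667 = 3.080672
ŷ(3) = a + b·3 = 3.080672 + 1.490634·3 = 7.552575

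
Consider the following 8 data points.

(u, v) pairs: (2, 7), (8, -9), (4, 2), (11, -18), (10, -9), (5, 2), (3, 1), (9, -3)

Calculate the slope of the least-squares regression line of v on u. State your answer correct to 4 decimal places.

n = 8, Σx = 52, Σy = -27, Σxy = -352, Σx² = 420
Sxx = Σx² − (Σx)²/n = 420 − 338 = 82
Sxy = Σxy − (Σx)(Σy)/n = -352 − (-175.5) = -176.5
b = Sxy/Sxx = -176.5/82 = -2.152439

-2.1524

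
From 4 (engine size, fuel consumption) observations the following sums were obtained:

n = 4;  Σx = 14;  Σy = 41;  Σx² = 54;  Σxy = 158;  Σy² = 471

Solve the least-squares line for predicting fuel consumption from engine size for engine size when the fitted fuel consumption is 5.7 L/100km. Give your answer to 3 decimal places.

1.931

Sxx = Σx² − (Σx)²/n = 54 − 49 = 5
Sxy = Σxy − (Σx)(Σy)/n = 158 − 143.5 = 14.5
b = Sxy/Sxx = 14.5/5 = 2.9
a = ȳ − b·x̄ = 10.25 − 2.9·3.5 = 0.1
Set a + b·x = 5.7: x = (5.7 − 0.1) / 2.9 = 1.931034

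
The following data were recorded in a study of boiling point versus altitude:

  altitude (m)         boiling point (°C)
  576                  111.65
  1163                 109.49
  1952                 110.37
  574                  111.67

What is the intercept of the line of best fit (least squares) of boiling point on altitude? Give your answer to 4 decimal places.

n = 4, Σx = 4265, Σy = 443.18, Σxy = 471188.09, Σx² = 5824125
Sxx = Σx² − (Σx)²/n = 5824125 − 4547556.25 = 1276568.75
Sxy = Σxy − (Σx)(Σy)/n = 471188.09 − 472540.675 = -1352.585
b = Sxy/Sxx = -1352.585/1276568.75 = -0.001060
a = ȳ − b·x̄ = 110.795 − (-0.001060)·1066.25 = 111.924742

111.9247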